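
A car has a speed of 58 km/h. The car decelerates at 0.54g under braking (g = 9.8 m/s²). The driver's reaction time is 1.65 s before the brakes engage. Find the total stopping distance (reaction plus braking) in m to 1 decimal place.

58 km/h ÷ 3.6 = 16.1111 m/s.
a = 0.54 × 9.8 = 5.292 m/s².
Reaction distance = v·t_r = 16.1111 × 1.65 = 26.583 m.
Braking distance = v²/(2a) = 16.1111² / (2 × 5.292) = 259.568 / 10.584 = 24.525 m.
Total = 26.583 + 24.525 = 51.108 m.

Total stopping distance ≈ 51.1 m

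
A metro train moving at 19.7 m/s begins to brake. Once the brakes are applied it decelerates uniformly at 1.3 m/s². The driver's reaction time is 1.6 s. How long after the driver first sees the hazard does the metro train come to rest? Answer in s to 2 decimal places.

Total time ≈ 16.75 s

Braking time = v/a = 19.7000 / 1.300 = 15.154 s.
Total = 1.6 + 15.154 = 16.754 s.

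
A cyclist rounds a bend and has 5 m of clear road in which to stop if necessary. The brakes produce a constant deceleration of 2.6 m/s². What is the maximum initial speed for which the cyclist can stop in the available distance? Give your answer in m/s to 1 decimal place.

Maximum speed ≈ 5.1 m/s

v²/(2a) = d ⇒ v = √(2 × 2.600 × 5) = √26.00 = 5.0990 m/s.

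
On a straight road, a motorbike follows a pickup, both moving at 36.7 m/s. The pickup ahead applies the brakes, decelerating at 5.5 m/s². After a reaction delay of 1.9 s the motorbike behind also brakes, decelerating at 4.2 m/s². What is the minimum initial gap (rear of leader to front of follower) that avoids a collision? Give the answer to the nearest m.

Leader travels v²/(2a_L) = 1346.890 / 11.000 = 122.445 m before stopping.
Follower covers v·t_r = 36.7000 × 1.9 = 69.730 m while reacting, then v²/(2a_F) = 1346.890 / 8.400 = 160.344 m while braking, for a total of 69.730 + 160.344 = 230.074 m.
Since a_F ≤ a_L and the follower starts braking later, the follower is never slower than the leader, so the closest approach is when both have stopped.
Minimum gap = 230.074 − 122.445 = 107.629 m.

Minimum gap ≈ 108 m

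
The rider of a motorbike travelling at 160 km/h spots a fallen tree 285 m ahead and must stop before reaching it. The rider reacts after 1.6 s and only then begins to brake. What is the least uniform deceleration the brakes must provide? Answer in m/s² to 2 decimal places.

160 km/h ÷ 3.6 = 44.4444 m/s.
Distance covered during reaction = 44.4444 × 1.6 = 71.111 m.
Distance available for braking: 285 − 71.111 = 213.889 m.
v² = 2a·d ⇒ a = v²/(2d) = 44.4444² / (2 × 213.889) = 1975.305 / 427.778 = 4.6176 m/s².

Required deceleration ≈ 4.62 m/s²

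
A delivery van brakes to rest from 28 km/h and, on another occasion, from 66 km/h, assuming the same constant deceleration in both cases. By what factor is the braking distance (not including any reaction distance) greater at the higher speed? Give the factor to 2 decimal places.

Factor ≈ 5.56

Braking distance d = v²/(2a), so with a fixed, d ∝ v².
Factor = (66/28)² = 2.3571² = 5.5559.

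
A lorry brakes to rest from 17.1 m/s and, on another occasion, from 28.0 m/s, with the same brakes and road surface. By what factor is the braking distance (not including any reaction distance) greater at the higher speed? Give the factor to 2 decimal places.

Braking distance d = v²/(2a), so with a fixed, d ∝ v².
Factor = (28.0/17.1)² = 1.6374² = 2.6811.

Factor ≈ 2.68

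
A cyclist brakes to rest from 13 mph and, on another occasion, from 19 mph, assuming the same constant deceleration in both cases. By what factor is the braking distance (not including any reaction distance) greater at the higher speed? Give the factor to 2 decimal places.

Factor ≈ 2.14

Braking distance d = v²/(2a), so with a fixed, d ∝ v².
Factor = (19/13)² = 1.4615² = 2.1360.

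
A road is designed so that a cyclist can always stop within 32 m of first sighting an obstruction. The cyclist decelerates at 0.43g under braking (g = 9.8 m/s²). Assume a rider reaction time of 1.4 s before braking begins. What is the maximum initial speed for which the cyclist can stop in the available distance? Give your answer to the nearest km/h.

Maximum speed ≈ 42 km/h

a = 0.43 × 9.8 = 4.214 m/s².
Stopping distance: v·t_r + v²/(2a) = 32 with t_r = 1.4 s and a = 4.214 m/s².
So v² + 11.799 v − 269.70 = 0.
Positive root: v = −a·t_r + √((a·t_r)² + 2a·d) = −5.900 + √(34.810 + 269.70) = 11.5502 m/s.
11.5502 m/s × 3.6 = 41.581 km/h.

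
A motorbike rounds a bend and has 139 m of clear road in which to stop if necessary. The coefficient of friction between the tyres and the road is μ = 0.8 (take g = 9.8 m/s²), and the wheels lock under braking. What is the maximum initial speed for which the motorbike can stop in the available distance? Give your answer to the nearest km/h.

Maximum speed ≈ 168 km/h

a = μg = 0.8 × 9.8 = 7.840 m/s².
v²/(2a) = d ⇒ v = √(2 × 7.840 × 139) = √2179.52 = 46.6853 m/s.
46.6853 m/s × 3.6 = 168.067 km/h.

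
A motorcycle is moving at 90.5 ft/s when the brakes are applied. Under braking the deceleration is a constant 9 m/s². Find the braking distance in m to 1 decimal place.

90.5 ft/s × 0.3048 = 27.5844 m/s.
Braking distance = v²/(2a) = 27.5844² / (2 × 9.000) = 760.899 / 18.000 = 42.272 m.

Braking distance ≈ 42.3 m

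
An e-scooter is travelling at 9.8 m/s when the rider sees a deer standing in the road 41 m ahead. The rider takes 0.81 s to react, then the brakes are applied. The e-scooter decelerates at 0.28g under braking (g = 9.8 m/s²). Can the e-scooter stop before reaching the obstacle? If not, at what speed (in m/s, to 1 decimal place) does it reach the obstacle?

Yes — it stops about 15.6 m short of the obstacle, so it never reaches it

a = 0.28 × 9.8 = 2.744 m/s².
Reaction distance = 9.8000 × 0.81 = 7.938 m.
Braking distance = v²/(2a) = 96.040 / 5.488 = 17.500 m.
Total stopping distance = 7.938 + 17.500 = 25.438 m, vs 41 m available — it stops with 41 − 25.438 = 15.562 m to spare.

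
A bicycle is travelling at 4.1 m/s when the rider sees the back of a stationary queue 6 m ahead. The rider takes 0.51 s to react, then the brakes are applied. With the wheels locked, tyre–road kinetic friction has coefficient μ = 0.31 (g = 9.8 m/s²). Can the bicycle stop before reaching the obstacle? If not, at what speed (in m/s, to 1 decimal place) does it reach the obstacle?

a = μg = 0.31 × 9.8 = 3.038 m/s².
Reaction distance = 4.1000 × 0.51 = 2.091 m.
Braking distance = v²/(2a) = 16.810 / 6.076 = 2.767 m.
Total stopping distance = 2.091 + 2.767 = 4.858 m, vs 6 m available — it stops with 6 − 4.858 = 1.142 m to spare.

Yes — it stops about 1.1 m short of the obstacle, so it never reaches it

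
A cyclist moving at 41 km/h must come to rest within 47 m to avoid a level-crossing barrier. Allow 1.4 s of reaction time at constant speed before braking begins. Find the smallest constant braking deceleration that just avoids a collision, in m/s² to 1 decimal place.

41 km/h ÷ 3.6 = 11.3889 m/s.
Distance covered during reaction = 11.3889 × 1.4 = 15.944 m.
Distance available for braking: 47 − 15.944 = 31.056 m.
v² = 2a·d ⇒ a = v²/(2d) = 11.3889² / (2 × 31.056) = 129.707 / 62.112 = 2.0883 m/s².

Required deceleration ≈ 2.1 m/s²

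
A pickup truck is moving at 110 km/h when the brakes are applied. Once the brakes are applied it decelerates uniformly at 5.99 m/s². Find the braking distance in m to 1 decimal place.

110 km/h ÷ 3.6 = 30.5556 m/s.
Braking distance = v²/(2a) = 30.5556² / (2 × 5.990) = 933.645 / 11.980 = 77.934 m.

Braking distance ≈ 77.9 m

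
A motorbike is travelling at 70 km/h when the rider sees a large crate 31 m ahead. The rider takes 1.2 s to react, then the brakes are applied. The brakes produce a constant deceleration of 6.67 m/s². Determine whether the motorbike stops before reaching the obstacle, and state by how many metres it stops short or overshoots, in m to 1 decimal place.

No — it overshoots by 20.7 m

70 km/h ÷ 3.6 = 19.4444 m/s.
Reaction distance = 19.4444 × 1.2 = 23.333 m.
Braking distance = v²/(2a) = 378.085 / 13.340 = 28.342 m.
Total stopping distance = 23.333 + 28.342 = 51.675 m, vs 31 m available — it cannot stop in time and overshoots by 51.675 − 31 = 20.675 m.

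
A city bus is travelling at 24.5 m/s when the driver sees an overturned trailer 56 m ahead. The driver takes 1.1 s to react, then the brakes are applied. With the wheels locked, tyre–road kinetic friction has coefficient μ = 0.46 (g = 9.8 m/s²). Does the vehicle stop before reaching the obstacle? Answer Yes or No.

a = μg = 0.46 × 9.8 = 4.508 m/s².
Reaction distance = 24.5000 × 1.1 = 26.950 m.
Braking distance = v²/(2a) = 600.250 / 9.016 = 66.576 m.
Total stopping distance = 26.950 + 66.576 = 93.526 m, vs 56 m available — it cannot stop in time and overshoots by 93.526 − 56 = 37.526 m.

No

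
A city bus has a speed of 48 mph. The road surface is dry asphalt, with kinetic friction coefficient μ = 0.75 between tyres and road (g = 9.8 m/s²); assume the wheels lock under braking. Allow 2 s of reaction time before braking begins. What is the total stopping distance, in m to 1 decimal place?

Total stopping distance ≈ 74.2 m

48 mph × 0.44704 = 21.4579 m/s.
a = μg = 0.75 × 9.8 = 7.350 m/s².
Reaction distance = v·t_r = 21.4579 × 2 = 42.916 m.
Braking distance = v²/(2a) = 21.4579² / (2 × 7.350) = 460.441 / 14.700 = 31.323 m.
Total = 42.916 + 31.323 = 74.239 m.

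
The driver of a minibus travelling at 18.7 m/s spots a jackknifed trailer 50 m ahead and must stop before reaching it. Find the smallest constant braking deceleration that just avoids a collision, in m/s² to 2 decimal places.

v² = 2a·d ⇒ a = v²/(2d) = 18.7000² / (2 × 50.000) = 349.690 / 100.000 = 3.4969 m/s².

Required deceleration ≈ 3.50 m/s²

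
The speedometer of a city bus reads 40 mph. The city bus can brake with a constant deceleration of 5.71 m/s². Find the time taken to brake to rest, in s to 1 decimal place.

40 mph × 0.44704 = 17.8816 m/s.
Braking time = v/a = 17.8816 / 5.710 = 3.132 s.

Braking time ≈ 3.1 s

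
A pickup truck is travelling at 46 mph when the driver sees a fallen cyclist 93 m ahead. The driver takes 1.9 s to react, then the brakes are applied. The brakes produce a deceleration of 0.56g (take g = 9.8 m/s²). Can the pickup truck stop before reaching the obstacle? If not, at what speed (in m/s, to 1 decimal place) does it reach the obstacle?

46 mph × 0.44704 = 20.5638 m/s.
a = 0.56 × 9.8 = 5.488 m/s².
Reaction distance = 20.5638 × 1.9 = 39.071 m.
Braking distance = v²/(2a) = 422.870 / 10.976 = 38.527 m.
Total stopping distance = 39.071 + 38.527 = 77.598 m, vs 93 m available — it stops with 93 − 77.598 = 15.402 m to spare.

Yes — it stops about 15.4 m short of the obstacle, so it never reaches it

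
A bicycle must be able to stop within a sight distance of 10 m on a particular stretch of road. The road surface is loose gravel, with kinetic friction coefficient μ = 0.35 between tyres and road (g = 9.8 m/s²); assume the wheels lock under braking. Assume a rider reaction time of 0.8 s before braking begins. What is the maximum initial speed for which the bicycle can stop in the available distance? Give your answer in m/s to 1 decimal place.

a = μg = 0.35 × 9.8 = 3.430 m/s².
Stopping distance: v·t_r + v²/(2a) = 10 with t_r = 0.8 s and a = 3.430 m/s².
So v² + 5.488 v − 68.60 = 0.
Positive root: v = −a·t_r + √((a·t_r)² + 2a·d) = −2.744 + √(7.530 + 68.60) = 5.9813 m/s.

Maximum speed ≈ 6.0 m/s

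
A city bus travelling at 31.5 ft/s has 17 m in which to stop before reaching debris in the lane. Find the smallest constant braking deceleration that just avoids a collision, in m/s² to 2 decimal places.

Required deceleration ≈ 2.71 m/s²

31.5 ft/s × 0.3048 = 9.6012 m/s.
v² = 2a·d ⇒ a = v²/(2d) = 9.6012² / (2 × 17.000) = 92.183 / 34.000 = 2.7113 m/s².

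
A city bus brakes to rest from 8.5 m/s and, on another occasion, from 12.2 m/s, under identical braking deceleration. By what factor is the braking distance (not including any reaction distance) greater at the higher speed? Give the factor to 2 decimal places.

Braking distance d = v²/(2a), so with a fixed, d ∝ v².
Factor = (12.2/8.5)² = 1.4353² = 2.0601.

Factor ≈ 2.06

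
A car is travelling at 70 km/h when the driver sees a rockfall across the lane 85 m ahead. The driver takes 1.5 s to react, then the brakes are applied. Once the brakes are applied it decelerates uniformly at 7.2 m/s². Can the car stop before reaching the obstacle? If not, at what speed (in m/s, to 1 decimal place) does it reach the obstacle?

70 km/h ÷ 3.6 = 19.4444 m/s.
Reaction distance = 19.4444 × 1.5 = 29.167 m.
Braking distance = v²/(2a) = 378.085 / 14.400 = 26.256 m.
Total stopping distance = 29.167 + 26.256 = 55.423 m, vs 85 m available — it stops with 85 − 55.423 = 29.577 m to spare.

Yes — it stops about 29.6 m short of the obstacle, so it never reaches it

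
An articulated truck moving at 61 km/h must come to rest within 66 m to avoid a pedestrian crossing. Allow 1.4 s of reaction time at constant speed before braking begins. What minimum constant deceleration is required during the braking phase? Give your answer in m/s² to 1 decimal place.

61 km/h ÷ 3.6 = 16.9444 m/s.
Distance covered during reaction = 16.9444 × 1.4 = 23.722 m.
Distance available for braking: 66 − 23.722 = 42.278 m.
v² = 2a·d ⇒ a = v²/(2d) = 16.9444² / (2 × 42.278) = 287.113 / 84.556 = 3.3955 m/s².

Required deceleration ≈ 3.4 m/s²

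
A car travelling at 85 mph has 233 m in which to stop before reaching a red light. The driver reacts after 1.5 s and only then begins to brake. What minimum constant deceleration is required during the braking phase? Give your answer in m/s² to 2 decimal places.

Required deceleration ≈ 4.10 m/s²

85 mph × 0.44704 = 37.9984 m/s.
Distance covered during reaction = 37.9984 × 1.5 = 56.998 m.
Distance available for braking: 233 − 56.998 = 176.002 m.
v² = 2a·d ⇒ a = v²/(2d) = 37.9984² / (2 × 176.002) = 1443.878 / 352.004 = 4.1019 m/s².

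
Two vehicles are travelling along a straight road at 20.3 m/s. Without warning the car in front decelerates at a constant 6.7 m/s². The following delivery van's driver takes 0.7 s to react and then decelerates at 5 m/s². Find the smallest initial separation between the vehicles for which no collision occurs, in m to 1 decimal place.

Leader travels v²/(2a_L) = 412.090 / 13.400 = 30.753 m before stopping.
Follower covers v·t_r = 20.3000 × 0.7 = 14.210 m while reacting, then v²/(2a_F) = 412.090 / 10.000 = 41.209 m while braking, for a total of 14.210 + 41.209 = 55.419 m.
Since a_F ≤ a_L and the follower starts braking later, the follower is never slower than the leader, so the closest approach is when both have stopped.
Minimum gap = 55.419 − 30.753 = 24.666 m.

Minimum gap ≈ 24.7 m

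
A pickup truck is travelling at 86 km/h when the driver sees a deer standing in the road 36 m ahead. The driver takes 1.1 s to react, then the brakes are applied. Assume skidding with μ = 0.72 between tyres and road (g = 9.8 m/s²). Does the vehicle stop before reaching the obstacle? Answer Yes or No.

No

86 km/h ÷ 3.6 = 23.8889 m/s.
a = μg = 0.72 × 9.8 = 7.056 m/s².
Reaction distance = 23.8889 × 1.1 = 26.278 m.
Braking distance = v²/(2a) = 570.680 / 14.112 = 40.439 m.
Total stopping distance = 26.278 + 40.439 = 66.717 m, vs 36 m available — it cannot stop in time and overshoots by 66.717 − 36 = 30.717 m.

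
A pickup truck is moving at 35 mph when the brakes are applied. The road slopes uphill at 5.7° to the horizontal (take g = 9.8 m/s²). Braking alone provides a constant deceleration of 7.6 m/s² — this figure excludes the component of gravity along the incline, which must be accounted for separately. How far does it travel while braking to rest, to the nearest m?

35 mph × 0.44704 = 15.6464 m/s.
Gravity along the uphill slope adds to the braking deceleration: a_eff = 7.600 + 9.8·sin 5.7° = 7.600 + 0.973 = 8.573 m/s².
Braking distance = v²/(2a) = 15.6464² / (2 × 8.573) = 244.810 / 17.146 = 14.278 m.

Braking distance ≈ 14 m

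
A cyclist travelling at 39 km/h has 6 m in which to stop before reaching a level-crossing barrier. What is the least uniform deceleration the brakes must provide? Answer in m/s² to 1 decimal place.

Required deceleration ≈ 9.8 m/s²

39 km/h ÷ 3.6 = 10.8333 m/s.
v² = 2a·d ⇒ a = v²/(2d) = 10.8333² / (2 × 6.000) = 117.360 / 12.000 = 9.7800 m/s².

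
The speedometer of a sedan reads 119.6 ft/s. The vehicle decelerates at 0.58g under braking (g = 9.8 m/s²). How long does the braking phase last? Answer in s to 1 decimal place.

Braking time ≈ 6.4 s

119.6 ft/s × 0.3048 = 36.4541 m/s.
a = 0.58 × 9.8 = 5.684 m/s².
Braking time = v/a = 36.4541 / 5.684 = 6.413 s.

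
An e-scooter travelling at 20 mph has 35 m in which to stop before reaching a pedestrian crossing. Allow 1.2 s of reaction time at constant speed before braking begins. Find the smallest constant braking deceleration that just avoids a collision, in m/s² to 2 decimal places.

20 mph × 0.44704 = 8.9408 m/s.
Distance covered during reaction = 8.9408 × 1.2 = 10.729 m.
Distance available for braking: 35 − 10.729 = 24.271 m.
v² = 2a·d ⇒ a = v²/(2d) = 8.9408² / (2 × 24.271) = 79.938 / 48.542 = 1.6468 m/s².

Required deceleration ≈ 1.65 m/s²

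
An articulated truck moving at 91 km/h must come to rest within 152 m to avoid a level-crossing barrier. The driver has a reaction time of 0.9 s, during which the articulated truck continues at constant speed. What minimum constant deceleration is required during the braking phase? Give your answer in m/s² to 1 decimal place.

Required deceleration ≈ 2.5 m/s²

91 km/h ÷ 3.6 = 25.2778 m/s.
Distance covered during reaction = 25.2778 × 0.9 = 22.750 m.
Distance available for braking: 152 − 22.750 = 129.250 m.
v² = 2a·d ⇒ a = v²/(2d) = 25.2778² / (2 × 129.250) = 638.967 / 258.500 = 2.4718 m/s².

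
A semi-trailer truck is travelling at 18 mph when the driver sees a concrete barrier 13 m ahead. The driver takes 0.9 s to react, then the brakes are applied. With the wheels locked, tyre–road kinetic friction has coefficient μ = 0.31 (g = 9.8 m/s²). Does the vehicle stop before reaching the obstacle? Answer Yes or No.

18 mph × 0.44704 = 8.0467 m/s.
a = μg = 0.31 × 9.8 = 3.038 m/s².
Reaction distance = 8.0467 × 0.9 = 7.242 m.
Braking distance = v²/(2a) = 64.749 / 6.076 = 10.657 m.
Total stopping distance = 7.242 + 10.657 = 17.899 m, vs 13 m available — it cannot stop in time and overshoots by 17.899 − 13 = 4.899 m.

No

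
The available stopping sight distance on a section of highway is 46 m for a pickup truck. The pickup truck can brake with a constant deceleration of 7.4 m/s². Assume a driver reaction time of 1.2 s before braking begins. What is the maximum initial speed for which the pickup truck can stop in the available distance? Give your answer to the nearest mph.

Stopping distance: v·t_r + v²/(2a) = 46 with t_r = 1.2 s and a = 7.400 m/s².
So v² + 17.760 v − 680.80 = 0.
Positive root: v = −a·t_r + √((a·t_r)² + 2a·d) = −8.880 + √(78.854 + 680.80) = 18.6818 m/s.
18.6818 m/s ÷ 0.44704 = 41.790 mph.

Maximum speed ≈ 42 mph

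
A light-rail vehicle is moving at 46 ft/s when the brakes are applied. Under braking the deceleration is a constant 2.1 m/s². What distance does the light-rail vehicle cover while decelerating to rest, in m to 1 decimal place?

Braking distance ≈ 46.8 m

46 ft/s × 0.3048 = 14.0208 m/s.
Braking distance = v²/(2a) = 14.0208² / (2 × 2.100) = 196.583 / 4.200 = 46.805 m.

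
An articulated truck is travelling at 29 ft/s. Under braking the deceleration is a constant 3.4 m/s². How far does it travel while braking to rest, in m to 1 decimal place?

29 ft/s × 0.3048 = 8.8392 m/s.
Braking distance = v²/(2a) = 8.8392² / (2 × 3.400) = 78.131 / 6.800 = 11.490 m.

Braking distance ≈ 11.5 m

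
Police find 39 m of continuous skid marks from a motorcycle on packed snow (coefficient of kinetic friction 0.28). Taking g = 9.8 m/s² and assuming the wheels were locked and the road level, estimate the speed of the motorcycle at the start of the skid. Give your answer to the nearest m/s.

Deceleration a = μg = 0.28 × 9.8 = 2.744 m/s².
v = √(2a·d) = √(2 × 2.744 × 39) = √214.032 = 14.6298 m/s.

Initial speed ≈ 15 m/s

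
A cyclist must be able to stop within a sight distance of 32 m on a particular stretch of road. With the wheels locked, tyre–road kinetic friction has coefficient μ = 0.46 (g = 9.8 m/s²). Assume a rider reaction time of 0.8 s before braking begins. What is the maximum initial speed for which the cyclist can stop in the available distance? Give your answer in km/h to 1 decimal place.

a = μg = 0.46 × 9.8 = 4.508 m/s².
Stopping distance: v·t_r + v²/(2a) = 32 with t_r = 0.8 s and a = 4.508 m/s².
So v² + 7.213 v − 288.51 = 0.
Positive root: v = −a·t_r + √((a·t_r)² + 2a·d) = −3.606 + √(13.003 + 288.51) = 13.7581 m/s.
13.7581 m/s × 3.6 = 49.529 km/h.

Maximum speed ≈ 49.5 km/h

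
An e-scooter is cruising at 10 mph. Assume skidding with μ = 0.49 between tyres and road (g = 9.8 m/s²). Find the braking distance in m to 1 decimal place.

10 mph × 0.44704 = 4.4704 m/s.
a = μg = 0.49 × 9.8 = 4.802 m/s².
Braking distance = v²/(2a) = 4.4704² / (2 × 4.802) = 19.984 / 9.604 = 2.081 m.

Braking distance ≈ 2.1 m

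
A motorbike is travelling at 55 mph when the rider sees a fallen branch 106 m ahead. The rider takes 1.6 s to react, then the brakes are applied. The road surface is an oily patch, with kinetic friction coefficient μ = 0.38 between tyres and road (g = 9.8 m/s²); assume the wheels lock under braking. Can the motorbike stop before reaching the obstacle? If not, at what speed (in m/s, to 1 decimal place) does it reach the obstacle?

55 mph × 0.44704 = 24.5872 m/s.
a = μg = 0.38 × 9.8 = 3.724 m/s².
Reaction distance = 24.5872 × 1.6 = 39.340 m.
Braking distance needed to stop: v²/(2a) = 604.530 / 7.448 = 81.167 m, so total needed = 39.340 + 81.167 = 120.507 m > 106 m — it cannot stop.
Distance remaining when braking begins: 106 − 39.340 = 66.660 m.
v² = v₀² − 2a·d = 604.530 − 2 × 3.724 × 66.660 = 108.046 m²/s².
v = √108.046 = 10.395 m/s.

No — it strikes the obstacle at 10.4 m/s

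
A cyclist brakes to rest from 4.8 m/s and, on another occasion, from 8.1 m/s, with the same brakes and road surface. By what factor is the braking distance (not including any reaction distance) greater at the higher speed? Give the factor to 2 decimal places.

Braking distance d = v²/(2a), so with a fixed, d ∝ v².
Factor = (8.1/4.8)² = 1.6875² = 2.8477.

Factor ≈ 2.85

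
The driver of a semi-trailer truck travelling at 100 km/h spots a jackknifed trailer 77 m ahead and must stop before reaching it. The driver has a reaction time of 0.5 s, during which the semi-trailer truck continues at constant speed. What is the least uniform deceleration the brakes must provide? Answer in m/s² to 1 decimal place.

100 km/h ÷ 3.6 = 27.7778 m/s.
Distance covered during reaction = 27.7778 × 0.5 = 13.889 m.
Distance available for braking: 77 − 13.889 = 63.111 m.
v² = 2a·d ⇒ a = v²/(2d) = 27.7778² / (2 × 63.111) = 771.606 / 126.222 = 6.1131 m/s².

Required deceleration ≈ 6.1 m/s²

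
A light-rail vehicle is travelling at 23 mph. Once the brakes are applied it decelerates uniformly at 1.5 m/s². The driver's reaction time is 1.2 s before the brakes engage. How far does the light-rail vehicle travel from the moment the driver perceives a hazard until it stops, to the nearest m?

Total stopping distance ≈ 48 m

23 mph × 0.44704 = 10.2819 m/s.
Reaction distance = v·t_r = 10.2819 × 1.2 = 12.338 m.
Braking distance = v²/(2a) = 10.2819² / (2 × 1.500) = 105.717 / 3.000 = 35.239 m.
Total = 12.338 + 35.239 = 47.577 m.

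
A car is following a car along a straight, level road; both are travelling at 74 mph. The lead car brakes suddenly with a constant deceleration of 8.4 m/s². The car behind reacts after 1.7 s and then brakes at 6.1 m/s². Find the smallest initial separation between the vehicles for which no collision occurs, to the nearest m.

74 mph × 0.44704 = 33.0810 m/s.
Leader travels v²/(2a_L) = 1094.353 / 16.800 = 65.140 m before stopping.
Follower covers v·t_r = 33.0810 × 1.7 = 56.238 m while reacting, then v²/(2a_F) = 1094.353 / 12.200 = 89.701 m while braking, for a total of 56.238 + 89.701 = 145.939 m.
Since a_F ≤ a_L and the follower starts braking later, the follower is never slower than the leader, so the closest approach is when both have stopped.
Minimum gap = 145.939 − 65.140 = 80.799 m.

Minimum gap ≈ 81 m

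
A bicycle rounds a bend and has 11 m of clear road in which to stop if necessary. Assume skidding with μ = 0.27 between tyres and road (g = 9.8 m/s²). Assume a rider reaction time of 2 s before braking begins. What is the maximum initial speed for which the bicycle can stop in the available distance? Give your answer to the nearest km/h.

Maximum speed ≈ 14 km/h

a = μg = 0.27 × 9.8 = 2.646 m/s².
Stopping distance: v·t_r + v²/(2a) = 11 with t_r = 2 s and a = 2.646 m/s².
So v² + 10.584 v − 58.21 = 0.
Positive root: v = −a·t_r + √((a·t_r)² + 2a·d) = −5.292 + √(28.005 + 58.21) = 3.9932 m/s.
3.9932 m/s × 3.6 = 14.376 km/h.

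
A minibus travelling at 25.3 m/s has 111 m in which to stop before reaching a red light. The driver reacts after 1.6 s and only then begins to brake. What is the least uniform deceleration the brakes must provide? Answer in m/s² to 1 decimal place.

Required deceleration ≈ 4.5 m/s²

Distance covered during reaction = 25.3000 × 1.6 = 40.480 m.
Distance available for braking: 111 − 40.480 = 70.520 m.
v² = 2a·d ⇒ a = v²/(2d) = 25.3000² / (2 × 70.520) = 640.090 / 141.040 = 4.5384 m/s².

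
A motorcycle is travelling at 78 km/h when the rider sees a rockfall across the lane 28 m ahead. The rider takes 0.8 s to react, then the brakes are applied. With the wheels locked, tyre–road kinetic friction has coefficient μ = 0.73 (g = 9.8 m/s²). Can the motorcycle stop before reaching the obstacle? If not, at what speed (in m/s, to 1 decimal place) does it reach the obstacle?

78 km/h ÷ 3.6 = 21.6667 m/s.
a = μg = 0.73 × 9.8 = 7.154 m/s².
Reaction distance = 21.6667 × 0.8 = 17.333 m.
Braking distance needed to stop: v²/(2a) = 469.446 / 14.308 = 32.810 m, so total needed = 17.333 + 32.810 = 50.143 m > 28 m — it cannot stop.
Distance remaining when braking begins: 28 − 17.333 = 10.667 m.
v² = v₀² − 2a·d = 469.446 − 2 × 7.154 × 10.667 = 316.823 m²/s².
v = √316.823 = 17.800 m/s.

No — it strikes the obstacle at 17.8 m/s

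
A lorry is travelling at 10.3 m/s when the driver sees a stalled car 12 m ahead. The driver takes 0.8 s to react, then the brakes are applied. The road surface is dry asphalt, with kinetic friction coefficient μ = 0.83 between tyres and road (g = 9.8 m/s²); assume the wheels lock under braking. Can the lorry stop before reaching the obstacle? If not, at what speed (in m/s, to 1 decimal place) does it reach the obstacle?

No — it strikes the obstacle at 6.7 m/s

a = μg = 0.83 × 9.8 = 8.134 m/s².
Reaction distance = 10.3000 × 0.8 = 8.240 m.
Braking distance needed to stop: v²/(2a) = 106.090 / 16.268 = 6.521 m, so total needed = 8.240 + 6.521 = 14.761 m > 12 m — it cannot stop.
Distance remaining when braking begins: 12 − 8.240 = 3.760 m.
v² = v₀² − 2a·d = 106.090 − 2 × 8.134 × 3.760 = 44.922 m²/s².
v = √44.922 = 6.702 m/s.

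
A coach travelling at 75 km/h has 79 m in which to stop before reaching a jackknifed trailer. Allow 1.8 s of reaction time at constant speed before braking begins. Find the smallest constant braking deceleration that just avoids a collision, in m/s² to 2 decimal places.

75 km/h ÷ 3.6 = 20.8333 m/s.
Distance covered during reaction = 20.8333 × 1.8 = 37.500 m.
Distance available for braking: 79 − 37.500 = 41.500 m.
v² = 2a·d ⇒ a = v²/(2d) = 20.8333² / (2 × 41.500) = 434.026 / 83.000 = 5.2292 m/s².

Required deceleration ≈ 5.23 m/s²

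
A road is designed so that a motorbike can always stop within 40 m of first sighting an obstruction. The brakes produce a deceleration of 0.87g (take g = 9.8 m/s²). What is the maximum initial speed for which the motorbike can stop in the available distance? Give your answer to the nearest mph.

Maximum speed ≈ 58 mph

a = 0.87 × 9.8 = 8.526 m/s².
v²/(2a) = d ⇒ v = √(2 × 8.526 × 40) = √682.08 = 26.1167 m/s.
26.1167 m/s ÷ 0.44704 = 58.421 mph.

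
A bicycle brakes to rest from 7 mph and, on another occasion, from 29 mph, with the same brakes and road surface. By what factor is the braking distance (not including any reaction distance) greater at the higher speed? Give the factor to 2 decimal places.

Braking distance d = v²/(2a), so with a fixed, d ∝ v².
Factor = (29/7)² = 4.1429² = 17.1636.

Factor ≈ 17.16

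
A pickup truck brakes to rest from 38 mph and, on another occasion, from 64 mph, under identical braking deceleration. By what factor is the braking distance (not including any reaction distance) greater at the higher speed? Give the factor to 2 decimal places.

Braking distance d = v²/(2a), so with a fixed, d ∝ v².
Factor = (64/38)² = 1.6842² = 2.8365.

Factor ≈ 2.84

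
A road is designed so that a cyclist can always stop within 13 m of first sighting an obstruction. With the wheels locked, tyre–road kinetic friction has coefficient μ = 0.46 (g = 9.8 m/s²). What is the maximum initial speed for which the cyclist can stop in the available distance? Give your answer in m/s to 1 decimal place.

a = μg = 0.46 × 9.8 = 4.508 m/s².
v²/(2a) = d ⇒ v = √(2 × 4.508 × 13) = √117.21 = 10.8264 m/s.

Maximum speed ≈ 10.8 m/s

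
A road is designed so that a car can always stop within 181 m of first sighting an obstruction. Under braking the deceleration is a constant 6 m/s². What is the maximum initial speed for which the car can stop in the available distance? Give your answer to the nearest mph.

v²/(2a) = d ⇒ v = √(2 × 6.000 × 181) = √2172.00 = 46.6047 m/s.
46.6047 m/s ÷ 0.44704 = 104.252 mph.

Maximum speed ≈ 104 mph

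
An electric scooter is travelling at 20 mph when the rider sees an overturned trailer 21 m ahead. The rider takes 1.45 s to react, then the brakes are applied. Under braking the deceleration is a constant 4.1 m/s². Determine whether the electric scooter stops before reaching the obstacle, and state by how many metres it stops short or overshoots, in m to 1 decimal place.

20 mph × 0.44704 = 8.9408 m/s.
Reaction distance = 8.9408 × 1.45 = 12.964 m.
Braking distance = v²/(2a) = 79.938 / 8.200 = 9.749 m.
Total stopping distance = 12.964 + 9.749 = 22.713 m, vs 21 m available — it cannot stop in time and overshoots by 22.713 − 21 = 1.713 m.

No — it overshoots by 1.7 m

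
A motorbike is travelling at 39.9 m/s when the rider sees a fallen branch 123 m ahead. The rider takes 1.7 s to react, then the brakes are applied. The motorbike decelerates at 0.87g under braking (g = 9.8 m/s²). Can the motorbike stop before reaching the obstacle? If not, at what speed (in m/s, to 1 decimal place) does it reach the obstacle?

No — it strikes the obstacle at 25.5 m/s

a = 0.87 × 9.8 = 8.526 m/s².
Reaction distance = 39.9000 × 1.7 = 67.830 m.
Braking distance needed to stop: v²/(2a) = 1592.010 / 17.052 = 93.362 m, so total needed = 67.830 + 93.362 = 161.192 m > 123 m — it cannot stop.
Distance remaining when braking begins: 123 − 67.830 = 55.170 m.
v² = v₀² − 2a·d = 1592.010 − 2 × 8.526 × 55.170 = 651.251 m²/s².
v = √651.251 = 25.520 m/s.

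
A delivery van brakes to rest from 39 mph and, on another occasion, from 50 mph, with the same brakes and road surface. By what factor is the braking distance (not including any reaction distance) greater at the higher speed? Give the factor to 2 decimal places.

Factor ≈ 1.64

Braking distance d = v²/(2a), so with a fixed, d ∝ v².
Factor = (50/39)² = 1.2821² = 1.6438.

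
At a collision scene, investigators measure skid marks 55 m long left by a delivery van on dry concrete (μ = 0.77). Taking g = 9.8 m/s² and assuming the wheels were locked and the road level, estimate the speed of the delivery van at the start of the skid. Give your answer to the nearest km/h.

Initial speed ≈ 104 km/h

Deceleration a = μg = 0.77 × 9.8 = 7.546 m/s².
v = √(2a·d) = √(2 × 7.546 × 55) = √830.060 = 28.8108 m/s.
= 28.8108 × 3.6 = 103.719 km/h.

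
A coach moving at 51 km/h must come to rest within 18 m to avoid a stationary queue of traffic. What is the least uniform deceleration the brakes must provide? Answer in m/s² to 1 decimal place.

Required deceleration ≈ 5.6 m/s²

51 km/h ÷ 3.6 = 14.1667 m/s.
v² = 2a·d ⇒ a = v²/(2d) = 14.1667² / (2 × 18.000) = 200.695 / 36.000 = 5.5749 m/s².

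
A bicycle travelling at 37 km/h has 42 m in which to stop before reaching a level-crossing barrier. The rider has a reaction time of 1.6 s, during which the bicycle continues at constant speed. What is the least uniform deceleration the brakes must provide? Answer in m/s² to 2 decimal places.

Required deceleration ≈ 2.07 m/s²

37 km/h ÷ 3.6 = 10.2778 m/s.
Distance covered during reaction = 10.2778 × 1.6 = 16.444 m.
Distance available for braking: 42 − 16.444 = 25.556 m.
v² = 2a·d ⇒ a = v²/(2d) = 10.2778² / (2 × 25.556) = 105.633 / 51.112 = 2.0667 m/s².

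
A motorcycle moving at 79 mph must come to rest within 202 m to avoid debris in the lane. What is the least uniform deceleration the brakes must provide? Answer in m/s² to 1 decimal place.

Required deceleration ≈ 3.1 m/s²

79 mph × 0.44704 = 35.3162 m/s.
v² = 2a·d ⇒ a = v²/(2d) = 35.3162² / (2 × 202.000) = 1247.234 / 404.000 = 3.0872 m/s².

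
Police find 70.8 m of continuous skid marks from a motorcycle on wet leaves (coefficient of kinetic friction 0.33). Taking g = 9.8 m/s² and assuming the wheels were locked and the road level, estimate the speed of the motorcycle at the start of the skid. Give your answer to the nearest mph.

Deceleration a = μg = 0.33 × 9.8 = 3.234 m/s².
v = √(2a·d) = √(2 × 3.234 × 70.8) = √457.934 = 21.3994 m/s.
= 21.3994 ÷ 0.44704 = 47.869 mph.

Initial speed ≈ 48 mph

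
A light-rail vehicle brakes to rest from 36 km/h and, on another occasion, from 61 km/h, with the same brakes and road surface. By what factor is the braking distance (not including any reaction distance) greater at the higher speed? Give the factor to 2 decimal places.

Braking distance d = v²/(2a), so with a fixed, d ∝ v².
Factor = (61/36)² = 1.6944² = 2.8710.

Factor ≈ 2.87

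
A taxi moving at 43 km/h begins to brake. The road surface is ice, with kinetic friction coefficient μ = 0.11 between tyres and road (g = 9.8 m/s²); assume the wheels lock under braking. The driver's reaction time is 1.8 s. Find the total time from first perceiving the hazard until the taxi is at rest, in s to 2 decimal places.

Total time ≈ 12.88 s

43 km/h ÷ 3.6 = 11.9444 m/s.
a = μg = 0.11 × 9.8 = 1.078 m/s².
Braking time = v/a = 11.9444 / 1.078 = 11.080 s.
Total = 1.8 + 11.080 = 12.880 s.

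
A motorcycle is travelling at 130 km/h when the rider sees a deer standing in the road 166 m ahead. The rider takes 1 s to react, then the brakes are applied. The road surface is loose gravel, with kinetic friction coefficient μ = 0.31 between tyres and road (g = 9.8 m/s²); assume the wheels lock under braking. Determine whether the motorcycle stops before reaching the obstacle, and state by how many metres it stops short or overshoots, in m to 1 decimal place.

No — it overshoots by 84.7 m

130 km/h ÷ 3.6 = 36.1111 m/s.
a = μg = 0.31 × 9.8 = 3.038 m/s².
Reaction distance = 36.1111 × 1 = 36.111 m.
Braking distance = v²/(2a) = 1304.012 / 6.076 = 214.617 m.
Total stopping distance = 36.111 + 214.617 = 250.728 m, vs 166 m available — it cannot stop in time and overshoots by 250.728 − 166 = 84.728 m.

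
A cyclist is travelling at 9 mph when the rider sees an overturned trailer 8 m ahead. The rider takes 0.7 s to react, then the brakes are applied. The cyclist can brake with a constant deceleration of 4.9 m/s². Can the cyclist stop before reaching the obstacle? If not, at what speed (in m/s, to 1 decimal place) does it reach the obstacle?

9 mph × 0.44704 = 4.0234 m/s.
Reaction distance = 4.0234 × 0.7 = 2.816 m.
Braking distance = v²/(2a) = 16.188 / 9.800 = 1.652 m.
Total stopping distance = 2.816 + 1.652 = 4.468 m, vs 8 m available — it stops with 8 − 4.468 = 3.532 m to spare.

Yes — it stops about 3.5 m short of the obstacle, so it never reaches it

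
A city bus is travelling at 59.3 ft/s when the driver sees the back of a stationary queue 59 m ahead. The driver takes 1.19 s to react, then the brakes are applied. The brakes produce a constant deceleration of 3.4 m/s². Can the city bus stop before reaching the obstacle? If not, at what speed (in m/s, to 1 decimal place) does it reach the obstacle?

59.3 ft/s × 0.3048 = 18.0746 m/s.
Reaction distance = 18.0746 × 1.19 = 21.509 m.
Braking distance needed to stop: v²/(2a) = 326.691 / 6.800 = 48.043 m, so total needed = 21.509 + 48.043 = 69.552 m > 59 m — it cannot stop.
Distance remaining when braking begins: 59 − 21.509 = 37.491 m.
v² = v₀² − 2a·d = 326.691 − 2 × 3.400 × 37.491 = 71.752 m²/s².
v = √71.752 = 8.471 m/s.

No — it strikes the obstacle at 8.5 m/s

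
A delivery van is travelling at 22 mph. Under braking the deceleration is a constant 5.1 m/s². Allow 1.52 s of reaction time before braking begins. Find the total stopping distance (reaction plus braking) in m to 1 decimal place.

Total stopping distance ≈ 24.4 m

22 mph × 0.44704 = 9.8349 m/s.
Reaction distance = v·t_r = 9.8349 × 1.52 = 14.949 m.
Braking distance = v²/(2a) = 9.8349² / (2 × 5.100) = 96.725 / 10.200 = 9.483 m.
Total = 14.949 + 9.483 = 24.432 m.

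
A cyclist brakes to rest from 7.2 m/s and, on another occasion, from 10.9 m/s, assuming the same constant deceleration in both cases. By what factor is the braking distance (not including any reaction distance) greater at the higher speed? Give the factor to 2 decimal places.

Braking distance d = v²/(2a), so with a fixed, d ∝ v².
Factor = (10.9/7.2)² = 1.5139² = 2.2919.

Factor ≈ 2.29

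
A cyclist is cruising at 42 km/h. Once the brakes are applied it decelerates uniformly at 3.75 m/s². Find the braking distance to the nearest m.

Braking distance ≈ 18 m

42 km/h ÷ 3.6 = 11.6667 m/s.
Braking distance = v²/(2a) = 11.6667² / (2 × 3.750) = 136.112 / 7.500 = 18.148 m.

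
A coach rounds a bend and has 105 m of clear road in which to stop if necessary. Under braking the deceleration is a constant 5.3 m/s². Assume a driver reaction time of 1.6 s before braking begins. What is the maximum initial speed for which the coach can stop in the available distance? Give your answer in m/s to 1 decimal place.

Maximum speed ≈ 25.9 m/s

Stopping distance: v·t_r + v²/(2a) = 105 with t_r = 1.6 s and a = 5.300 m/s².
So v² + 16.960 v − 1113.00 = 0.
Positive root: v = −a·t_r + √((a·t_r)² + 2a·d) = −8.480 + √(71.910 + 1113.00) = 25.9425 m/s.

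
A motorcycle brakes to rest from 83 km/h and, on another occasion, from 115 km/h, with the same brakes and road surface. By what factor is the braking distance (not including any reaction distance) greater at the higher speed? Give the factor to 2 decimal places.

Braking distance d = v²/(2a), so with a fixed, d ∝ v².
Factor = (115/83)² = 1.3855² = 1.9196.

Factor ≈ 1.92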